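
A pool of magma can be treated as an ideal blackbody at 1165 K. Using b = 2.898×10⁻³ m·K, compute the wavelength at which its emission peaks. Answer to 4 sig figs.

λ_max ≈ 2.488 μm

Wien's displacement law: λ_max = b/T = (2.898×10⁻³ m·K)/(1165 K) = 2.4876×10⁻⁶ m.
That is 2.488 μm, in the infrared range.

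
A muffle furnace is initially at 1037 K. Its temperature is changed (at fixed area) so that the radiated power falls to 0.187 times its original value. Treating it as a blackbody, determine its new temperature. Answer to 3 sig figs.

T₂ ≈ 682 K

P ∝ T⁴, so T₂/T₁ = (P₂/P₁)^(1/4) = (0.187)^(1/4) = 0.657598.
T₂ = 1037 × 0.657598 = 682 K.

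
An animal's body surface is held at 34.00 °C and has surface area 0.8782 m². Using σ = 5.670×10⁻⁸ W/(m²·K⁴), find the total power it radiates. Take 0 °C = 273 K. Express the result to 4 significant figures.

P ≈ 442.3 W

T = 34.00 °C + 273 = 307.00 K.
Area A = 0.8782 m².
P = σAT⁴ = 5.670×10⁻⁸ × 0.8782 × (307.00)⁴ = 442.3 W.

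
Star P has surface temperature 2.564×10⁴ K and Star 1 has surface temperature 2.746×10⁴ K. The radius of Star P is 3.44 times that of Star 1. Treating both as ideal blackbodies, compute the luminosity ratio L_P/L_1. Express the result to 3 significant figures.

L ∝ R²T⁴, so L_P/L_1 = (R_P/R_1)²(T_P/T_1)⁴ = (3.44)² × (2.564×10⁴/2.746×10⁴)⁴ = 11.8336 × 0.760099 = 8.99.

L_P/L_1 ≈ 8.99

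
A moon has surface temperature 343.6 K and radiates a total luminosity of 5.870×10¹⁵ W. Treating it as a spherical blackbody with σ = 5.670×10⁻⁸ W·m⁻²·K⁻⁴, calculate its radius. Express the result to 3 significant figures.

L = 4πR²σT⁴ ⇒ R = √(L/(4πσT⁴)).
σT⁴ = 790.307 W/m², so R = √(5.870×10¹⁵/(4π×790.307)) = 7.69×10⁵ m.

R ≈ 7.69×10⁵ m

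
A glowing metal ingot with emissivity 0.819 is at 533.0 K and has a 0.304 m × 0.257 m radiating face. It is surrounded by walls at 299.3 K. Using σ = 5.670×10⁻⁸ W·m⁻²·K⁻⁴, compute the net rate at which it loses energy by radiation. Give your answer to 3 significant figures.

Net loss ≈ 264 W

Area A = 0.304 × 0.257 = 0.078128 m².
Net radiated power P_net = εσA(T⁴ − T₀⁴) = 0.819×5.670×10⁻⁸×0.078128×(533.0⁴ − 299.3⁴).
T⁴ − T₀⁴ = 8.07066×10¹⁰ − 8.02466×10⁹ = 7.26819×10¹⁰ K⁴, so P_net = 264 W.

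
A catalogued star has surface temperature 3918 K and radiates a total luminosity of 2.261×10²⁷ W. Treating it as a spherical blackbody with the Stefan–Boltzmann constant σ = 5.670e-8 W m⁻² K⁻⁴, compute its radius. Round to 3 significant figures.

L = 4πR²σT⁴ ⇒ R = √(L/(4πσT⁴)).
σT⁴ = 1.33611×10⁷ W/m², so R = √(2.261×10²⁷/(4π×1.33611×10⁷)) = 3.67×10⁹ m.

R ≈ 3.67×10⁹ m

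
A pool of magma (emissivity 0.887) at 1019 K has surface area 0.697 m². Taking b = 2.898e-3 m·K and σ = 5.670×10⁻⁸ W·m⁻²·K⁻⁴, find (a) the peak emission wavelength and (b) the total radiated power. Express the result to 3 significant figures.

λ_max ≈ 2.84×10³ nm; P ≈ 3.78×10⁴ W

(a) λ_max = b/T = 2.898×10⁻³/1019 = 2.844×10⁻⁶ m = 2.84×10³ nm.
Area A = 0.697 m².
(b) P = εσAT⁴ = 0.887×5.670×10⁻⁸×0.697×(1019)⁴ = 3.78×10⁴ W.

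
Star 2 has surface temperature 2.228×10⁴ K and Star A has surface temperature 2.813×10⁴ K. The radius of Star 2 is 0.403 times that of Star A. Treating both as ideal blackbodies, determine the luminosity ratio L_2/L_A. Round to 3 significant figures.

L ∝ R²T⁴, so L_2/L_A = (R_2/R_A)²(T_2/T_A)⁴ = (0.403)² × (2.228×10⁴/2.813×10⁴)⁴ = 0.162409 × 0.393534 = 0.0639.

L_2/L_A ≈ 0.0639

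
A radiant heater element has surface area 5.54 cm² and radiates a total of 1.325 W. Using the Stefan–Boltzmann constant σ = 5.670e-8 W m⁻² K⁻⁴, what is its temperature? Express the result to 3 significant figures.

T ≈ 453 K

Area A = 5.54 cm² = 5.54×10⁻⁴ m².
P = σAT⁴ ⇒ T = (P/(σA))^(1/4) = (1.325/(5.670×10⁻⁸×5.54×10⁻⁴))^(1/4) = 453 K.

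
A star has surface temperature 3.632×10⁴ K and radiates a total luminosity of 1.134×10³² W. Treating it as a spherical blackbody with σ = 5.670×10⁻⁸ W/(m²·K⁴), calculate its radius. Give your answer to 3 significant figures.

R ≈ 9.56×10⁹ m

L = 4πR²σT⁴ ⇒ R = √(L/(4πσT⁴)).
σT⁴ = 9.86657×10¹⁰ W/m², so R = √(1.134×10³²/(4π×9.86657×10¹⁰)) = 9.56×10⁹ m.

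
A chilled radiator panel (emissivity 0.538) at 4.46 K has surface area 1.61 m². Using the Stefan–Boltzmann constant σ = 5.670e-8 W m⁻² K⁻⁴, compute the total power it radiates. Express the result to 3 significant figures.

Area A = 1.61 m².
P = εσAT⁴ = 0.538 × 5.670×10⁻⁸ × 1.61 × (4.46)⁴ = 1.94×10⁻⁵ W.

P ≈ 1.94×10⁻⁵ W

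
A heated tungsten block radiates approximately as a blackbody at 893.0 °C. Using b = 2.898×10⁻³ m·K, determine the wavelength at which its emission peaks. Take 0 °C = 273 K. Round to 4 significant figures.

λ_max ≈ 2.485 μm

T = 893.0 °C + 273 = 1166.0 K.
Wien's displacement law: λ_max = b/T = (2.898×10⁻³ m·K)/(1166.0 K) = 2.4854×10⁻⁶ m.
That is 2.485 μm, in the infrared range.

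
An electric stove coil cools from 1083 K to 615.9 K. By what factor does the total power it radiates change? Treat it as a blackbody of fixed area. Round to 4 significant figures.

P₂/P₁ ≈ 0.1046

P ∝ T⁴, so P₂/P₁ = (T₂/T₁)⁴ = (615.9/1083)⁴ = (0.568698)⁴ = 0.1046.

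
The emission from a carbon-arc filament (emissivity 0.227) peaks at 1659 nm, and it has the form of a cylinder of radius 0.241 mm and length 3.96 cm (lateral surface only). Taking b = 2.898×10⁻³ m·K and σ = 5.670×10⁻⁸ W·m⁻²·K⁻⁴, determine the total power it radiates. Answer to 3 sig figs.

Wien's law: T = b/λ_max = 2.898×10⁻³/1.659×10⁻⁶ = 1746.84 K.
Lateral area A = 2πrL = 2π×2.41×10⁻⁴×0.0396 = 5.99642×10⁻⁵ m².
Then P = εσAT⁴ = 0.227×5.670×10⁻⁸×5.99642×10⁻⁵×(1746.84)⁴ = 7.19 W.

P ≈ 7.19 W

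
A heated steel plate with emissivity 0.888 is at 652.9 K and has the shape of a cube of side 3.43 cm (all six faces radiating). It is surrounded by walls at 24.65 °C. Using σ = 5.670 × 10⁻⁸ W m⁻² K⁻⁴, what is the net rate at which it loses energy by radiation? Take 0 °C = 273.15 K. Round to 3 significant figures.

Net loss ≈ 61.8 W

Surroundings: T = 24.65 °C + 273.15 = 297.80 K.
Area A = 6s² = 6×(0.0343 m)² = 7.05894×10⁻³ m².
Net radiated power P_net = εσA(T⁴ − T₀⁴) = 0.888×5.670×10⁻⁸×7.05894×10⁻³×(652.9⁴ − 297.80⁴).
T⁴ − T₀⁴ = 1.81713×10¹¹ − 7.86500×10⁹ = 1.73848×10¹¹ K⁴, so P_net = 61.8 W.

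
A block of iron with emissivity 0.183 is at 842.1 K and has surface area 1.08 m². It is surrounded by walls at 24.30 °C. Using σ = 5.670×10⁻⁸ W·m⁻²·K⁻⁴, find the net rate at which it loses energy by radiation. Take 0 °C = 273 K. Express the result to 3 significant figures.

Net loss ≈ 5.55×10³ W

Surroundings: T = 24.30 °C + 273 = 297.30 K.
Area A = 1.08 m².
Net radiated power P_net = εσA(T⁴ − T₀⁴) = 0.183×5.670×10⁻⁸×1.08×(842.1⁴ − 297.30⁴).
T⁴ − T₀⁴ = 5.02869×10¹¹ − 7.81231×10⁹ = 4.95057×10¹¹ K⁴, so P_net = 5.55×10³ W.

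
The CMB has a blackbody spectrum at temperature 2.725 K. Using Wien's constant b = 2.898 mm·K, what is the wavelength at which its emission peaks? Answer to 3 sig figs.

Wien's displacement law: λ_max = b/T = (2.898×10⁻³ m·K)/(2.725 K) = 1.063×10⁻³ m.
That is 1.06×10⁻³ m, in the microwave range.

λ_max ≈ 1.06×10⁻³ m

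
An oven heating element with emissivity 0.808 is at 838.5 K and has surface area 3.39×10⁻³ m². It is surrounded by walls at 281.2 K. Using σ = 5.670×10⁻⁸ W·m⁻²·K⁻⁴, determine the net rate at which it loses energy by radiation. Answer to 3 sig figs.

Area A = 3.39×10⁻³ m².
Net radiated power P_net = εσA(T⁴ − T₀⁴) = 0.808×5.670×10⁻⁸×3.39×10⁻³×(838.5⁴ − 281.2⁴).
T⁴ − T₀⁴ = 4.94325×10¹¹ − 6.25261×10⁹ = 4.88072×10¹¹ K⁴, so P_net = 75.8 W.

Net loss ≈ 75.8 W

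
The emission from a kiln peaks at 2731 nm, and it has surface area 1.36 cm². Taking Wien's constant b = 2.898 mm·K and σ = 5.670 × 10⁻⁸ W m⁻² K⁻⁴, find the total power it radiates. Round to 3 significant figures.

P ≈ 9.78 W

Wien's law: T = b/λ_max = 2.898×10⁻³/2.731×10⁻⁶ = 1061.15 K.
Area A = 1.36 cm² = 1.36×10⁻⁴ m².
Then P = σAT⁴ = 5.670×10⁻⁸×1.36×10⁻⁴×(1061.15)⁴ = 9.78 W.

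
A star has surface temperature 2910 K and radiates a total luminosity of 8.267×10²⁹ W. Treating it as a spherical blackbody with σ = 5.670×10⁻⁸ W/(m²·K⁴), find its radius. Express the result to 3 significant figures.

L = 4πR²σT⁴ ⇒ R = √(L/(4πσT⁴)).
σT⁴ = 4.06588×10⁶ W/m², so R = √(8.267×10²⁹/(4π×4.06588×10⁶)) = 1.27×10¹¹ m.

R ≈ 1.27×10¹¹ m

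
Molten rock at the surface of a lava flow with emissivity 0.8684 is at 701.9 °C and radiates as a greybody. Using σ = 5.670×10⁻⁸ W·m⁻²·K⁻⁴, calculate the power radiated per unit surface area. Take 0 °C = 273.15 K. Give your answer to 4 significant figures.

T = 701.9 °C + 273.15 = 975.05 K.
Stefan–Boltzmann: I = εσT⁴ = 0.8684 × 5.670×10⁻⁸ × (975.05)⁴ = 4.451×10⁴ W/m².

I ≈ 4.451×10⁴ W/m²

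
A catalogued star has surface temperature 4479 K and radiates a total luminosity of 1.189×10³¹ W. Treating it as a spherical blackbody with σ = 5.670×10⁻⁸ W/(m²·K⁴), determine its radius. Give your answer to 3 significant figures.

R ≈ 2.04×10¹¹ m

L = 4πR²σT⁴ ⇒ R = √(L/(4πσT⁴)).
σT⁴ = 2.28196×10⁷ W/m², so R = √(1.189×10³¹/(4π×2.28196×10⁷)) = 2.04×10¹¹ m.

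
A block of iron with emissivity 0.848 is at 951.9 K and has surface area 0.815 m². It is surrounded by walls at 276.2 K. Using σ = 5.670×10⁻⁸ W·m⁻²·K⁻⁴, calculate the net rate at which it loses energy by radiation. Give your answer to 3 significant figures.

Net loss ≈ 3.19×10⁴ W

Area A = 0.815 m².
Net radiated power P_net = εσA(T⁴ − T₀⁴) = 0.848×5.670×10⁻⁸×0.815×(951.9⁴ − 276.2⁴).
T⁴ − T₀⁴ = 8.21042×10¹¹ − 5.81962×10⁹ = 8.15222×10¹¹ K⁴, so P_net = 3.19×10⁴ W.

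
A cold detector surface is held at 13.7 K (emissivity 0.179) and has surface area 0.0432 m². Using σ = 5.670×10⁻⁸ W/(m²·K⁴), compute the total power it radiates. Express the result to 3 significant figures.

P ≈ 1.54×10⁻⁵ W

Area A = 0.0432 m².
P = εσAT⁴ = 0.179 × 5.670×10⁻⁸ × 0.0432 × (13.7)⁴ = 1.54×10⁻⁵ W.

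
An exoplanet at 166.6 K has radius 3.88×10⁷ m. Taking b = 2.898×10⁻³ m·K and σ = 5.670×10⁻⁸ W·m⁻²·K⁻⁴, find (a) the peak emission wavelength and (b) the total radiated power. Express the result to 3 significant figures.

(a) λ_max = b/T = 2.898×10⁻³/166.6 = 1.739×10⁻⁵ m = 17.4 μm.
Surface area A = 4πR² = 4π(3.88×10⁷ m)² = 1.89179×10¹⁶ m².
(b) P = σAT⁴ = 5.670×10⁻⁸×1.89179×10¹⁶×(166.6)⁴ = 8.26×10¹⁷ W.

λ_max ≈ 17.4 μm; P ≈ 8.26×10¹⁷ W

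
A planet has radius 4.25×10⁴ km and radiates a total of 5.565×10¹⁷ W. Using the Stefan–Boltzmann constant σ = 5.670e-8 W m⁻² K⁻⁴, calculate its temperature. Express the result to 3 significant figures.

T ≈ 144 K

Surface area A = 4πR² = 4π(4.25×10⁷ m)² = 2.26980×10¹⁶ m².
P = σAT⁴ ⇒ T = (P/(σA))^(1/4) = (5.565×10¹⁷/(5.670×10⁻⁸×2.26980×10¹⁶))^(1/4) = 144 K.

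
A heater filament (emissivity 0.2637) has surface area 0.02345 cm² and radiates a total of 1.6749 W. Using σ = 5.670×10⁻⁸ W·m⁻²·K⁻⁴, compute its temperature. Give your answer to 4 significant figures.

T ≈ 2629 K

Area A = 0.02345 cm² = 2.345×10⁻⁶ m².
P = εσAT⁴ ⇒ T = (P/(εσA))^(1/4) = (1.6749/(0.2637×5.670×10⁻⁸×2.345×10⁻⁶))^(1/4) = 2629 K.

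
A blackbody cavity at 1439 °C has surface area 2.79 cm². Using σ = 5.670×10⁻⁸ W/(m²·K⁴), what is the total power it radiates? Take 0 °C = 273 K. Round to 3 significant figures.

T = 1439 °C + 273 = 1712 K.
Area A = 2.79 cm² = 2.79×10⁻⁴ m².
P = σAT⁴ = 5.670×10⁻⁸ × 2.79×10⁻⁴ × (1712)⁴ = 136 W.

P ≈ 136 W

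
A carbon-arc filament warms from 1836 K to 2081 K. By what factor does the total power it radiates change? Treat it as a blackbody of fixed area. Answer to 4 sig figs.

P₂/P₁ ≈ 1.650

P ∝ T⁴, so P₂/P₁ = (T₂/T₁)⁴ = (2081/1836)⁴ = (1.13344)⁴ = 1.650.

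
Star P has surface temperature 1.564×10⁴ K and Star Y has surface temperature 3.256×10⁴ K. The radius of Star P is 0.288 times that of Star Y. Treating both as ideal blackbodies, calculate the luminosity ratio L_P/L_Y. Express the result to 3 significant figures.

L ∝ R²T⁴, so L_P/L_Y = (R_P/R_Y)²(T_P/T_Y)⁴ = (0.288)² × (1.564×10⁴/3.256×10⁴)⁴ = 0.082944 × 0.0532365 = 4.42×10⁻³.

L_P/L_Y ≈ 4.42×10⁻³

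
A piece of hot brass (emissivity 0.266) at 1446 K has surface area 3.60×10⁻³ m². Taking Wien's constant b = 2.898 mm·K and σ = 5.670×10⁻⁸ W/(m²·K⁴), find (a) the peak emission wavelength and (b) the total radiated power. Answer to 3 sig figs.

λ_max ≈ 2.00×10³ nm; P ≈ 237 W

(a) λ_max = b/T = 2.898×10⁻³/1446 = 2.004×10⁻⁶ m = 2.00×10³ nm.
Area A = 3.60×10⁻³ m².
(b) P = εσAT⁴ = 0.266×5.670×10⁻⁸×3.60×10⁻³×(1446)⁴ = 237 W.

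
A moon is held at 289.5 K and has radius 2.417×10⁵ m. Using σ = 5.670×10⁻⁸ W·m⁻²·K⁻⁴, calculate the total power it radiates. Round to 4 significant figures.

P ≈ 2.924×10¹⁴ W

Surface area A = 4πR² = 4π(2.417×10⁵ m)² = 7.34113×10¹¹ m².
P = σAT⁴ = 5.670×10⁻⁸ × 7.34113×10¹¹ × (289.5)⁴ = 2.924×10¹⁴ W.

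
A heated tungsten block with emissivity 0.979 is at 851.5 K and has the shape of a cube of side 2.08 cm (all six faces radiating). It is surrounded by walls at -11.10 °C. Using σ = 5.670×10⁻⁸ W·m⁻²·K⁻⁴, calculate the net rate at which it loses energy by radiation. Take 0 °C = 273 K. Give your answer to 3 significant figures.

Net loss ≈ 75.1 W

Surroundings: T = -11.10 °C + 273 = 261.90 K.
Area A = 6s² = 6×(0.0208 m)² = 2.59584×10⁻³ m².
Net radiated power P_net = εσA(T⁴ − T₀⁴) = 0.979×5.670×10⁻⁸×2.59584×10⁻³×(851.5⁴ − 261.90⁴).
T⁴ − T₀⁴ = 5.25701×10¹¹ − 4.70481×10⁹ = 5.20996×10¹¹ K⁴, so P_net = 75.1 W.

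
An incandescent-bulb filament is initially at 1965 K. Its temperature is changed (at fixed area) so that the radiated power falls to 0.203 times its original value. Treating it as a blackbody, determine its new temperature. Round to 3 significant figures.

T₂ ≈ 1.32×10³ K

P ∝ T⁴, so T₂/T₁ = (P₂/P₁)^(1/4) = (0.203)^(1/4) = 0.671234.
T₂ = 1965 × 0.671234 = 1.32×10³ K.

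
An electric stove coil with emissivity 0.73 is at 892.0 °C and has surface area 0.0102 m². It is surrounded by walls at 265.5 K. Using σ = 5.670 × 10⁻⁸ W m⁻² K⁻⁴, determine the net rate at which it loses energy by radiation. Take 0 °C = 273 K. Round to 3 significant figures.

T = 892.0 °C + 273 = 1165.0 K.
Area A = 0.0102 m².
Net radiated power P_net = εσA(T⁴ − T₀⁴) = 0.73×5.670×10⁻⁸×0.0102×(1165.0⁴ − 265.5⁴).
T⁴ − T₀⁴ = 1.84206×10¹² − 4.96888×10⁹ = 1.83709×10¹² K⁴, so P_net = 776 W.

Net loss ≈ 776 W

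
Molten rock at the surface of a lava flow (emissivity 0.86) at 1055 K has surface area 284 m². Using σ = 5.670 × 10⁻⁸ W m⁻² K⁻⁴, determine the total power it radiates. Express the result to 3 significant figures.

Area A = 284 m².
P = εσAT⁴ = 0.86 × 5.670×10⁻⁸ × 284 × (1055)⁴ = 1.72×10⁷ W.

P ≈ 1.72×10⁷ W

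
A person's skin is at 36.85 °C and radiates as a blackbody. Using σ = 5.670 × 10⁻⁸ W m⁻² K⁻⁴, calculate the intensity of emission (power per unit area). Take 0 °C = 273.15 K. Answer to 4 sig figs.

T = 36.85 °C + 273.15 = 310.00 K.
Stefan–Boltzmann: I = σT⁴ = 5.670×10⁻⁸ × (310.00)⁴ = 523.6 W/m².

I ≈ 523.6 W/m²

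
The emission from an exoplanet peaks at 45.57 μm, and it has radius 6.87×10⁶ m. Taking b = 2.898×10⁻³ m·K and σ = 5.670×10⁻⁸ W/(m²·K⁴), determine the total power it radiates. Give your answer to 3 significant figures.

P ≈ 5.50×10¹⁴ W

Wien's law: T = b/λ_max = 2.898×10⁻³/4.557×10⁻⁵ = 63.5945 K.
Surface area A = 4πR² = 4π(6.87×10⁶ m)² = 5.93094×10¹⁴ m².
Then P = σAT⁴ = 5.670×10⁻⁸×5.93094×10¹⁴×(63.5945)⁴ = 5.50×10¹⁴ W.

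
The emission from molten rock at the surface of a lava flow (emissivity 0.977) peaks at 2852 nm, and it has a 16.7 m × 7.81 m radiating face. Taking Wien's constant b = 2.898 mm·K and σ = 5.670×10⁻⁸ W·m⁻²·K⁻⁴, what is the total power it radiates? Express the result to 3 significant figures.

P ≈ 7.70×10⁶ W

Wien's law: T = b/λ_max = 2.898×10⁻³/2.852×10⁻⁶ = 1016.13 K.
Area A = 16.7 × 7.81 = 130.427 m².
Then P = εσAT⁴ = 0.977×5.670×10⁻⁸×130.427×(1016.13)⁴ = 7.70×10⁶ W.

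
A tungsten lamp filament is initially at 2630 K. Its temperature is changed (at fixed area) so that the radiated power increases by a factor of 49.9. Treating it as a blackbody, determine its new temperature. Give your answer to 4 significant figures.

P ∝ T⁴, so T₂/T₁ = (P₂/P₁)^(1/4) = (49.9)^(1/4) = 2.65782.
T₂ = 2630 × 2.65782 = 6990 K.

T₂ ≈ 6990 K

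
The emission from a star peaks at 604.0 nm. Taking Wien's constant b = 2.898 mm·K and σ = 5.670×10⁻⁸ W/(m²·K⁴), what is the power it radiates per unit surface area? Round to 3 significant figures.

Wien's law: T = b/λ_max = 2.898×10⁻³/6.040×10⁻⁷ = 4798.01 K.
Then I = σT⁴ = 5.670×10⁻⁸×(4798.01)⁴ = 3.00×10⁷ W/m².

I ≈ 3.00×10⁷ W/m²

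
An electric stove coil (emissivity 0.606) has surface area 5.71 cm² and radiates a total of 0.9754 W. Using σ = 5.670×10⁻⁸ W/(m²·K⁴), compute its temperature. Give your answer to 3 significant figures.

Area A = 5.71 cm² = 5.71×10⁻⁴ m².
P = εσAT⁴ ⇒ T = (P/(εσA))^(1/4) = (0.9754/(0.606×5.670×10⁻⁸×5.71×10⁻⁴))^(1/4) = 472 K.

T ≈ 472 K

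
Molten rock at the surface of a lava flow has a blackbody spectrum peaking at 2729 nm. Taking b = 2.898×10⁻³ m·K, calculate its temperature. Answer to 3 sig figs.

Wien's law gives T = b/λ_max = (2.898×10⁻³ m·K)/(2.729×10⁻⁶ m) = 1.06×10³ K.

T ≈ 1.06×10³ K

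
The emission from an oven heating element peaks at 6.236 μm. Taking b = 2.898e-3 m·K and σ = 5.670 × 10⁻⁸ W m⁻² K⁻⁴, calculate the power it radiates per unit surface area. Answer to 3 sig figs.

Wien's law: T = b/λ_max = 2.898×10⁻³/6.236×10⁻⁶ = 464.721 K.
Then I = σT⁴ = 5.670×10⁻⁸×(464.721)⁴ = 2.64×10³ W/m².

I ≈ 2.64×10³ W/m²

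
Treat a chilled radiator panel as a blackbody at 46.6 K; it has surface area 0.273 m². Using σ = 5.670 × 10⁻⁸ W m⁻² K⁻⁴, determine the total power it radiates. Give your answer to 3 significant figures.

P ≈ 0.0730 W

Area A = 0.273 m².
P = σAT⁴ = 5.670×10⁻⁸ × 0.273 × (46.6)⁴ = 0.0730 W.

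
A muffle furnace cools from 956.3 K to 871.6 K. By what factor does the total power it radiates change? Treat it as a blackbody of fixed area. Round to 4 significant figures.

P₂/P₁ ≈ 0.6901

P ∝ T⁴, so P₂/P₁ = (T₂/T₁)⁴ = (871.6/956.3)⁴ = (0.911429)⁴ = 0.6901.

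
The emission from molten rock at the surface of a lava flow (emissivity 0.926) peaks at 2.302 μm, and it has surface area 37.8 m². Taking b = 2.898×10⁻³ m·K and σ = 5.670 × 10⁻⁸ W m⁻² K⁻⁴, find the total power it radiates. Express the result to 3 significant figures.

P ≈ 4.98×10⁶ W

Wien's law: T = b/λ_max = 2.898×10⁻³/2.302×10⁻⁶ = 1258.91 K.
Area A = 37.8 m².
Then P = εσAT⁴ = 0.926×5.670×10⁻⁸×37.8×(1258.91)⁴ = 4.98×10⁶ W.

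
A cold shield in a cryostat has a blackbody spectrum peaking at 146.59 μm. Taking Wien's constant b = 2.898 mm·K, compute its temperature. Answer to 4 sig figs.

T ≈ 19.77 K

Wien's law gives T = b/λ_max = (2.898×10⁻³ m·K)/(1.4659×10⁻⁴ m) = 19.77 K.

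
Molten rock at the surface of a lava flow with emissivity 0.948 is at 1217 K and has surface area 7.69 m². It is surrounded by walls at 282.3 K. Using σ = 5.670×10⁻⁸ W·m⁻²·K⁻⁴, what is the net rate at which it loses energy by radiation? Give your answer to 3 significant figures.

Area A = 7.69 m².
Net radiated power P_net = εσA(T⁴ − T₀⁴) = 0.948×5.670×10⁻⁸×7.69×(1217⁴ − 282.3⁴).
T⁴ − T₀⁴ = 2.19362×10¹² − 6.35102×10⁹ = 2.18727×10¹² K⁴, so P_net = 9.04×10⁵ W.

Net loss ≈ 9.04×10⁵ W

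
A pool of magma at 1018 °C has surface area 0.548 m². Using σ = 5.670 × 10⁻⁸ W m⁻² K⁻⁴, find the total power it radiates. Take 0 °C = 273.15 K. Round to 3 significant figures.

T = 1018 °C + 273.15 = 1291.15 K.
Area A = 0.548 m².
P = σAT⁴ = 5.670×10⁻⁸ × 0.548 × (1291.15)⁴ = 8.64×10⁴ W.

P ≈ 8.64×10⁴ W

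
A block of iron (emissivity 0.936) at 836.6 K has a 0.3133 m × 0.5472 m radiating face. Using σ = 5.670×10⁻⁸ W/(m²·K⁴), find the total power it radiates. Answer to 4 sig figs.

Area A = 0.3133 × 0.5472 = 0.171438 m².
P = εσAT⁴ = 0.936 × 5.670×10⁻⁸ × 0.171438 × (836.6)⁴ = 4457 W.

P ≈ 4457 W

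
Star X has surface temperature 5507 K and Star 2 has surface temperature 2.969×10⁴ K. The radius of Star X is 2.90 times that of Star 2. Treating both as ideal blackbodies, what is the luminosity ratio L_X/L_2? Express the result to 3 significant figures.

L ∝ R²T⁴, so L_X/L_2 = (R_X/R_2)²(T_X/T_2)⁴ = (2.90)² × (5507/2.969×10⁴)⁴ = 8.41 × 1.18364×10⁻³ = 9.95×10⁻³.

L_X/L_2 ≈ 9.95×10⁻³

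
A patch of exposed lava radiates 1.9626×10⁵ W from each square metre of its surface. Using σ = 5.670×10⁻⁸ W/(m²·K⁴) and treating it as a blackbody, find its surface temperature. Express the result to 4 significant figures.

I = σT⁴, so T = (I/σ)^(1/4) = (1.9626×10⁵/(5.670×10⁻⁸))^(1/4) = 1364 K.

T ≈ 1364 K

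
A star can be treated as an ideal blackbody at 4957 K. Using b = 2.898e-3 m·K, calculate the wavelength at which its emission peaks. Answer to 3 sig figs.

Wien's displacement law: λ_max = b/T = (2.898×10⁻³ m·K)/(4957 K) = 5.846×10⁻⁷ m.
That is 585 nm, in the visible range.

λ_max ≈ 585 nm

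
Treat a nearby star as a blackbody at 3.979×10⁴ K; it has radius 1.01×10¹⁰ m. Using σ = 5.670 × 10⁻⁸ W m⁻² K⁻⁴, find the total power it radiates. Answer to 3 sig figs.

Surface area A = 4πR² = 4π(1.01×10¹⁰ m)² = 1.28190×10²¹ m².
P = σAT⁴ = 5.670×10⁻⁸ × 1.28190×10²¹ × (3.979×10⁴)⁴ = 1.82×10³² W.

P ≈ 1.82×10³² W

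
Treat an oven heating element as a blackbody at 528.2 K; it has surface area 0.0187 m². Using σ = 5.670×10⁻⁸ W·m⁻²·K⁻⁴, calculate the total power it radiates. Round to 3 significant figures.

Area A = 0.0187 m².
P = σAT⁴ = 5.670×10⁻⁸ × 0.0187 × (528.2)⁴ = 82.5 W.

P ≈ 82.5 W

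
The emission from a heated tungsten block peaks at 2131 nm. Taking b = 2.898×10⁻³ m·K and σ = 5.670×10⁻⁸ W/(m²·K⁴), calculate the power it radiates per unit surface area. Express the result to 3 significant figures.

I ≈ 1.94×10⁵ W/m²

Wien's law: T = b/λ_max = 2.898×10⁻³/2.131×10⁻⁶ = 1359.92 K.
Then I = σT⁴ = 5.670×10⁻⁸×(1359.92)⁴ = 1.94×10⁵ W/m².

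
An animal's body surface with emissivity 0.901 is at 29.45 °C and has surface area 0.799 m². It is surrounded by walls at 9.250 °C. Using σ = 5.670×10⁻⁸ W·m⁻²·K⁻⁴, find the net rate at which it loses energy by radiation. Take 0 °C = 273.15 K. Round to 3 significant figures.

Net loss ≈ 82.6 W

T = 29.45 °C + 273.15 = 302.60 K.
Surroundings: T = 9.250 °C + 273.15 = 282.400 K.
Area A = 0.799 m².
Net radiated power P_net = εσA(T⁴ − T₀⁴) = 0.901×5.670×10⁻⁸×0.799×(302.60⁴ − 282.400⁴).
T⁴ − T₀⁴ = 8.38447×10⁹ − 6.36002×10⁹ = 2.02445×10⁹ K⁴, so P_net = 82.6 W.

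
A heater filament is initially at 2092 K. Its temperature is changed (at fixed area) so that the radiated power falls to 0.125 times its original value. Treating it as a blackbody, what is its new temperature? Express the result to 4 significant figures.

T₂ ≈ 1244 K

P ∝ T⁴, so T₂/T₁ = (P₂/P₁)^(1/4) = (0.125)^(1/4) = 0.594604.
T₂ = 2092 × 0.594604 = 1244 K.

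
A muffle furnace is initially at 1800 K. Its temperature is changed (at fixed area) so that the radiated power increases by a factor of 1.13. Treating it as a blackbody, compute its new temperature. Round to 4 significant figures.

P ∝ T⁴, so T₂/T₁ = (P₂/P₁)^(1/4) = (1.13)^(1/4) = 1.03103.
T₂ = 1800 × 1.03103 = 1856 K.

T₂ ≈ 1856 K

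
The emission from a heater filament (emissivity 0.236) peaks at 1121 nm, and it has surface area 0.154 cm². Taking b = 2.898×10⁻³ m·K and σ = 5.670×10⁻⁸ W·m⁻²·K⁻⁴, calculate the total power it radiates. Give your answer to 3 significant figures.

Wien's law: T = b/λ_max = 2.898×10⁻³/1.121×10⁻⁶ = 2585.19 K.
Area A = 0.154 cm² = 1.54×10⁻⁵ m².
Then P = εσAT⁴ = 0.236×5.670×10⁻⁸×1.54×10⁻⁵×(2585.19)⁴ = 9.20 W.

P ≈ 9.20 W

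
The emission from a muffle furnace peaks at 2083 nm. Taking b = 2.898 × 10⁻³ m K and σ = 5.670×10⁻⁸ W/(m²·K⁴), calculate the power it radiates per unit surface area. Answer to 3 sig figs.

I ≈ 2.12×10⁵ W/m²

Wien's law: T = b/λ_max = 2.898×10⁻³/2.083×10⁻⁶ = 1391.26 K.
Then I = σT⁴ = 5.670×10⁻⁸×(1391.26)⁴ = 2.12×10⁵ W/m².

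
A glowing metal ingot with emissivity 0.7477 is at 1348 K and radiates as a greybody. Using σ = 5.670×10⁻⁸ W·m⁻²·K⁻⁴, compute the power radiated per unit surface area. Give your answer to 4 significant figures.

Stefan–Boltzmann: I = εσT⁴ = 0.7477 × 5.670×10⁻⁸ × (1348)⁴ = 1.400×10⁵ W/m².

I ≈ 1.400×10⁵ W/m²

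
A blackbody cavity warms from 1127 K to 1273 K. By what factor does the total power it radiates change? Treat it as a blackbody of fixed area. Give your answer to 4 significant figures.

P ∝ T⁴, so P₂/P₁ = (T₂/T₁)⁴ = (1273/1127)⁴ = (1.12955)⁴ = 1.628.

P₂/P₁ ≈ 1.628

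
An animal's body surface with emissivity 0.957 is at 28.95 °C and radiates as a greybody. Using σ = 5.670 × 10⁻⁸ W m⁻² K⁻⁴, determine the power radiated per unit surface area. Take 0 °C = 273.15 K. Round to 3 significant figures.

I ≈ 452 W/m²

T = 28.95 °C + 273.15 = 302.10 K.
Stefan–Boltzmann: I = εσT⁴ = 0.957 × 5.670×10⁻⁸ × (302.10)⁴ = 452 W/m².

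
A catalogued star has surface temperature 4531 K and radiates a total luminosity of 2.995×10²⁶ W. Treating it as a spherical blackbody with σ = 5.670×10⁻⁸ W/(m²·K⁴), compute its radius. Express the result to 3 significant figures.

R ≈ 9.99×10⁸ m

L = 4πR²σT⁴ ⇒ R = √(L/(4πσT⁴)).
σT⁴ = 2.38979×10⁷ W/m², so R = √(2.995×10²⁶/(4π×2.38979×10⁷)) = 9.99×10⁸ m.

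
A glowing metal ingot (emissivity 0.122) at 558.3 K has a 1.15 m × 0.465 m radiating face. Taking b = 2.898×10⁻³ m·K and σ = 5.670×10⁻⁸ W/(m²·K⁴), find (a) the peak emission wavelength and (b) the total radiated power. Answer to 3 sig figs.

λ_max ≈ 5.19 μm; P ≈ 359 W

(a) λ_max = b/T = 2.898×10⁻³/558.3 = 5.191×10⁻⁶ m = 5.19 μm.
Area A = 1.15 × 0.465 = 0.53475 m².
(b) P = εσAT⁴ = 0.122×5.670×10⁻⁸×0.53475×(558.3)⁴ = 359 W.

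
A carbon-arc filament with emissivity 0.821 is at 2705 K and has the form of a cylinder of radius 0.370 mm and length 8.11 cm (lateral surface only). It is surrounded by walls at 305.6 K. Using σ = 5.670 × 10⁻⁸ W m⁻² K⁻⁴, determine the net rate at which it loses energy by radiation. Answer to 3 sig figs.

Lateral area A = 2πrL = 2π×3.70×10⁻⁴×0.0811 = 1.88540×10⁻⁴ m².
Net radiated power P_net = εσA(T⁴ − T₀⁴) = 0.821×5.670×10⁻⁸×1.88540×10⁻⁴×(2705⁴ − 305.6⁴).
T⁴ − T₀⁴ = 5.35389×10¹³ − 8.72195×10⁹ = 5.35302×10¹³ K⁴, so P_net = 470 W.

Net loss ≈ 470 W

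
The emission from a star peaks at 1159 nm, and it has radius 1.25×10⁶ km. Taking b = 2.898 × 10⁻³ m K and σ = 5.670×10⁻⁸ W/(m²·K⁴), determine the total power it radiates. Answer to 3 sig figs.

Wien's law: T = b/λ_max = 2.898×10⁻³/1.159×10⁻⁶ = 2500.43 K.
Surface area A = 4πR² = 4π(1.25×10⁹ m)² = 1.96350×10¹⁹ m².
Then P = σAT⁴ = 5.670×10⁻⁸×1.96350×10¹⁹×(2500.43)⁴ = 4.35×10²⁵ W.

P ≈ 4.35×10²⁵ W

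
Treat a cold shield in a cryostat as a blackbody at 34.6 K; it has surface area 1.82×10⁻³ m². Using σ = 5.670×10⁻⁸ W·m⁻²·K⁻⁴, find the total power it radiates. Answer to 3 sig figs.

Area A = 1.82×10⁻³ m².
P = σAT⁴ = 5.670×10⁻⁸ × 1.82×10⁻³ × (34.6)⁴ = 1.48×10⁻⁴ W.

P ≈ 1.48×10⁻⁴ W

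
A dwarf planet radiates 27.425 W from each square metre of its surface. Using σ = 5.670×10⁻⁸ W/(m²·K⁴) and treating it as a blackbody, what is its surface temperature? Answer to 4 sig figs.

I = σT⁴, so T = (I/σ)^(1/4) = (27.425/(5.670×10⁻⁸))^(1/4) = 148.3 K.

T ≈ 148.3 K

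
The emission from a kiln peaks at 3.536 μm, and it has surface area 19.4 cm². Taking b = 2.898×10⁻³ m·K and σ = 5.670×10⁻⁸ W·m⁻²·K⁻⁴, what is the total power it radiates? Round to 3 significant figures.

P ≈ 49.6 W

Wien's law: T = b/λ_max = 2.898×10⁻³/3.536×10⁻⁶ = 819.570 K.
Area A = 19.4 cm² = 1.94×10⁻³ m².
Then P = σAT⁴ = 5.670×10⁻⁸×1.94×10⁻³×(819.570)⁴ = 49.6 W.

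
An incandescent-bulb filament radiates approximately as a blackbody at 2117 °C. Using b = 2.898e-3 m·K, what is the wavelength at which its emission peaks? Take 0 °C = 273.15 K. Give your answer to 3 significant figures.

λ_max ≈ 1.21×10³ nm

T = 2117 °C + 273.15 = 2390.15 K.
Wien's displacement law: λ_max = b/T = (2.898×10⁻³ m·K)/(2390.15 K) = 1.212×10⁻⁶ m.
That is 1.21×10³ nm, in the infrared range.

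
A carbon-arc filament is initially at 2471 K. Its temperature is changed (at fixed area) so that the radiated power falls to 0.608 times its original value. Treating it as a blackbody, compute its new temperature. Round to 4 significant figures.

P ∝ T⁴, so T₂/T₁ = (P₂/P₁)^(1/4) = (0.608)^(1/4) = 0.883031.
T₂ = 2471 × 0.883031 = 2182 K.

T₂ ≈ 2182 K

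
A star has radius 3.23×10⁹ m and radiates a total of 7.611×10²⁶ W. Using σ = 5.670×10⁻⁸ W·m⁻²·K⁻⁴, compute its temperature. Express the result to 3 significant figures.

Surface area A = 4πR² = 4π(3.23×10⁹ m)² = 1.31104×10²⁰ m².
P = σAT⁴ ⇒ T = (P/(σA))^(1/4) = (7.611×10²⁶/(5.670×10⁻⁸×1.31104×10²⁰))^(1/4) = 3.18×10³ K.

T ≈ 3.18×10³ K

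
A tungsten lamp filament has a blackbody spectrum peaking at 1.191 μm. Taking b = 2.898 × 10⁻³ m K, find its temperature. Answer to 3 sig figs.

Wien's law gives T = b/λ_max = (2.898×10⁻³ m·K)/(1.191×10⁻⁶ m) = 2.43×10³ K.

T ≈ 2.43×10³ K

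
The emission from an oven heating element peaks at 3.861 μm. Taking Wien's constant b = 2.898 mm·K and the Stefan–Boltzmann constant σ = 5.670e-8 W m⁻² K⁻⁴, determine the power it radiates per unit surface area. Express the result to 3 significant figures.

Wien's law: T = b/λ_max = 2.898×10⁻³/3.861×10⁻⁶ = 750.583 K.
Then I = σT⁴ = 5.670×10⁻⁸×(750.583)⁴ = 1.80×10⁴ W/m².

I ≈ 1.80×10⁴ W/m²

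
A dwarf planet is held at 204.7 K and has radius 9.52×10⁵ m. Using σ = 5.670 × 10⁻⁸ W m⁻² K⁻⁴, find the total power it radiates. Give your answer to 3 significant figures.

Surface area A = 4πR² = 4π(9.52×10⁵ m)² = 1.13890×10¹³ m².
P = σAT⁴ = 5.670×10⁻⁸ × 1.13890×10¹³ × (204.7)⁴ = 1.13×10¹⁵ W.

P ≈ 1.13×10¹⁵ W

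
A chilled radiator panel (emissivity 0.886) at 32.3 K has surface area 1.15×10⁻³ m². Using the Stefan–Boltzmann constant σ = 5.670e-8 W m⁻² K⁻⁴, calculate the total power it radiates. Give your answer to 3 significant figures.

Area A = 1.15×10⁻³ m².
P = εσAT⁴ = 0.886 × 5.670×10⁻⁸ × 1.15×10⁻³ × (32.3)⁴ = 6.29×10⁻⁵ W.

P ≈ 6.29×10⁻⁵ W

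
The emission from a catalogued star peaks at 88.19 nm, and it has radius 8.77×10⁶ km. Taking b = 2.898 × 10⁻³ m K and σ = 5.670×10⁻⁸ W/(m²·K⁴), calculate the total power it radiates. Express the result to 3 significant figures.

Wien's law: T = b/λ_max = 2.898×10⁻³/8.819×10⁻⁸ = 32860.9 K.
Surface area A = 4πR² = 4π(8.77×10⁹ m)² = 9.66516×10²⁰ m².
Then P = σAT⁴ = 5.670×10⁻⁸×9.66516×10²⁰×(32860.9)⁴ = 6.39×10³¹ W.

P ≈ 6.39×10³¹ W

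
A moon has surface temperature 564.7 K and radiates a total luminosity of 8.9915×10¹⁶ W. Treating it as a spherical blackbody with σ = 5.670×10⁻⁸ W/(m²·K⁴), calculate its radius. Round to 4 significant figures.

L = 4πR²σT⁴ ⇒ R = √(L/(4πσT⁴)).
σT⁴ = 5765.73 W/m², so R = √(8.9915×10¹⁶/(4π×5765.73)) = 1.114×10⁶ m.

R ≈ 1.114×10⁶ m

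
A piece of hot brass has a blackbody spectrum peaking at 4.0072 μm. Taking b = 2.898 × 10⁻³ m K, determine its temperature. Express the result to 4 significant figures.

T ≈ 723.2 K

Wien's law gives T = b/λ_max = (2.898×10⁻³ m·K)/(4.0072×10⁻⁶ m) = 723.2 K.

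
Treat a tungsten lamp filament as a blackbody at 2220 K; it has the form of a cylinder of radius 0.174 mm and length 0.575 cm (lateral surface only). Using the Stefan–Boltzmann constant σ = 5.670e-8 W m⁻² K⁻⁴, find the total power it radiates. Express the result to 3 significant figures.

P ≈ 8.66 W

Lateral area A = 2πrL = 2π×1.74×10⁻⁴×5.75×10⁻³ = 6.28633×10⁻⁶ m².
P = σAT⁴ = 5.670×10⁻⁸ × 6.28633×10⁻⁶ × (2220)⁴ = 8.66 W.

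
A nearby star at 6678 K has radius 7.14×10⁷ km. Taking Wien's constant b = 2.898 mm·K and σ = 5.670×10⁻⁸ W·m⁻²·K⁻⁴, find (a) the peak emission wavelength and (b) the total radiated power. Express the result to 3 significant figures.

(a) λ_max = b/T = 2.898×10⁻³/6678 = 4.340×10⁻⁷ m = 0.434 μm.
Surface area A = 4πR² = 4π(7.14×10¹⁰ m)² = 6.40629×10²² m².
(b) P = σAT⁴ = 5.670×10⁻⁸×6.40629×10²²×(6678)⁴ = 7.22×10³⁰ W.

λ_max ≈ 0.434 μm; P ≈ 7.22×10³⁰ W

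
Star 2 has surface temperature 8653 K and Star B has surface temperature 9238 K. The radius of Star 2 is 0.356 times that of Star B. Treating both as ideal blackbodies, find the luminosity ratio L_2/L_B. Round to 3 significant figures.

L ∝ R²T⁴, so L_2/L_B = (R_2/R_B)²(T_2/T_B)⁴ = (0.356)² × (8653/9238)⁴ = 0.126736 × 0.769759 = 0.0976.

L_2/L_B ≈ 0.0976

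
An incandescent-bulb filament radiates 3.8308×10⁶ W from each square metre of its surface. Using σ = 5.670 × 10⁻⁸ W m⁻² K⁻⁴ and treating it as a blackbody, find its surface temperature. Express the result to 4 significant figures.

T ≈ 2867 K

I = σT⁴, so T = (I/σ)^(1/4) = (3.8308×10⁶/(5.670×10⁻⁸))^(1/4) = 2867 K.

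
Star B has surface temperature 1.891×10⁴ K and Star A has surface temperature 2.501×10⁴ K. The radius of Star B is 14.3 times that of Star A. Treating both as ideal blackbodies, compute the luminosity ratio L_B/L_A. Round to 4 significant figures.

L ∝ R²T⁴, so L_B/L_A = (R_B/R_A)²(T_B/T_A)⁴ = (14.3)² × (1.891×10⁴/2.501×10⁴)⁴ = 204.49 × 0.326822 = 66.83.

L_B/L_A ≈ 66.83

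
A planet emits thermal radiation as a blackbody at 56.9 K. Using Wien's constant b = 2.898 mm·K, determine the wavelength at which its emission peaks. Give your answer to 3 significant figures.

Wien's displacement law: λ_max = b/T = (2.898×10⁻³ m·K)/(56.9 K) = 5.093×10⁻⁵ m.
That is 50.9 μm, in the infrared range.

λ_max ≈ 50.9 μm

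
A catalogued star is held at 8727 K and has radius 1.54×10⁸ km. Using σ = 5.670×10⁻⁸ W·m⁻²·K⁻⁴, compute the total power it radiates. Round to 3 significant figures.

P ≈ 9.80×10³¹ W

Surface area A = 4πR² = 4π(1.54×10¹¹ m)² = 2.98024×10²³ m².
P = σAT⁴ = 5.670×10⁻⁸ × 2.98024×10²³ × (8727)⁴ = 9.80×10³¹ W.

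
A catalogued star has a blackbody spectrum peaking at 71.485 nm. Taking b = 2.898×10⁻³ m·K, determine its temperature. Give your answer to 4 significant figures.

Wien's law gives T = b/λ_max = (2.898×10⁻³ m·K)/(7.1485×10⁻⁸ m) = 4.054×10⁴ K.

T ≈ 4.054×10⁴ K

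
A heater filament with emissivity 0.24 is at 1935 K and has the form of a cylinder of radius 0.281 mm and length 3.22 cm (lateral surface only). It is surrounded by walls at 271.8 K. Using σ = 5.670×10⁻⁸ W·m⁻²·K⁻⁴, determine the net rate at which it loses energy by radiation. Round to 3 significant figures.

Net loss ≈ 10.8 W

Lateral area A = 2πrL = 2π×2.81×10⁻⁴×0.0322 = 5.68515×10⁻⁵ m².
Net radiated power P_net = εσA(T⁴ − T₀⁴) = 0.24×5.670×10⁻⁸×5.68515×10⁻⁵×(1935⁴ − 271.8⁴).
T⁴ − T₀⁴ = 1.40192×10¹³ − 5.45755×10⁹ = 1.40137×10¹³ K⁴, so P_net = 10.8 W.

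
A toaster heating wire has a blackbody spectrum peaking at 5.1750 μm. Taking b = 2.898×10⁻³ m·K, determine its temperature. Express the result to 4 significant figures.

T ≈ 560.0 K

Wien's law gives T = b/λ_max = (2.898×10⁻³ m·K)/(5.1750×10⁻⁶ m) = 560.0 K.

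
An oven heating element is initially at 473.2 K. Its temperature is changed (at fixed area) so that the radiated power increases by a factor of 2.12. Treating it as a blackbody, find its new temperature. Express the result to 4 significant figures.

P ∝ T⁴, so T₂/T₁ = (P₂/P₁)^(1/4) = (2.12)^(1/4) = 1.20666.
T₂ = 473.2 × 1.20666 = 571.0 K.

T₂ ≈ 571.0 K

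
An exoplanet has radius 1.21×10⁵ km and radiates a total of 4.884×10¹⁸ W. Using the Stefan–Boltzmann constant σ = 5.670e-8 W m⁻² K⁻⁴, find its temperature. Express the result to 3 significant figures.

T ≈ 147 K

Surface area A = 4πR² = 4π(1.21×10⁸ m)² = 1.83984×10¹⁷ m².
P = σAT⁴ ⇒ T = (P/(σA))^(1/4) = (4.884×10¹⁸/(5.670×10⁻⁸×1.83984×10¹⁷))^(1/4) = 147 K.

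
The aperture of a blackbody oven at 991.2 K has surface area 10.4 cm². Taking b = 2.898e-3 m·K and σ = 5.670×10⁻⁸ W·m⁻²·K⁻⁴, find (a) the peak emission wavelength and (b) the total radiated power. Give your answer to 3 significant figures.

(a) λ_max = b/T = 2.898×10⁻³/991.2 = 2.924×10⁻⁶ m = 2.92×10³ nm.
Area A = 10.4 cm² = 1.04×10⁻³ m².
(b) P = σAT⁴ = 5.670×10⁻⁸×1.04×10⁻³×(991.2)⁴ = 56.9 W.

λ_max ≈ 2.92×10³ nm; P ≈ 56.9 W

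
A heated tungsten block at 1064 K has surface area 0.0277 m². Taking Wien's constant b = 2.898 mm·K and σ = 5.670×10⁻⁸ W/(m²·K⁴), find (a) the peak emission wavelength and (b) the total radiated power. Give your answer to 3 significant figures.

(a) λ_max = b/T = 2.898×10⁻³/1064 = 2.724×10⁻⁶ m = 2.72 μm.
Area A = 0.0277 m².
(b) P = σAT⁴ = 5.670×10⁻⁸×0.0277×(1064)⁴ = 2.01×10³ W.

λ_max ≈ 2.72 μm; P ≈ 2.01×10³ W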